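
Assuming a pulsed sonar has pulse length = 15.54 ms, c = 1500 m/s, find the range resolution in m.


dR = c*tau/2 = 1500 * 15.54e-3 / 2 = 11.655

11.655 m


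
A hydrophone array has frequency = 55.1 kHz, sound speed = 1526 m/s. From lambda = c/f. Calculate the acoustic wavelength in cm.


lambda = c/f = 1526 / 55100 = 0.0277 m = 2.77 cm

2.77 cm


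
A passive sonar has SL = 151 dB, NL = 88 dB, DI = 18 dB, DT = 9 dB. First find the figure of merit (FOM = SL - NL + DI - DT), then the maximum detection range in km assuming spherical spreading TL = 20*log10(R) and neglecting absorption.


Step 1: FOM = SL - NL + DI - DT = 151 - 88 + 18 - 9 = 72 dB
Step 2: at max range FOM = TL = 20*log10(R), so R = 10^(72/20) = 3981.07 m = 3.98 km

3.98 km


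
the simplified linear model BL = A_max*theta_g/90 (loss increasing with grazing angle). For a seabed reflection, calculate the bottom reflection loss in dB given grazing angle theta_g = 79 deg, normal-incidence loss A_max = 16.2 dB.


BL = A_max * theta_g / 90 = 16.2 * 79 / 90 = 14.22

14.22 dB


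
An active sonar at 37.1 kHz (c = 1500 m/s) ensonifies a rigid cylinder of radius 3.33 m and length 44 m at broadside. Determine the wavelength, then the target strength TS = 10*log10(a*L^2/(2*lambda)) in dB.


Step 1: lambda = c/f = 1500/37100 = 0.04043 m
Step 2: TS = 10*log10(a*L^2/(2*lambda)) = 10*log10(3.33*44^2/(2*0.04043)) = 49.02

49.02 dB


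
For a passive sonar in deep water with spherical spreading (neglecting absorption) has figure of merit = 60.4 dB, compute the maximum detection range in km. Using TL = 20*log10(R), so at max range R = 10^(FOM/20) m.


1.05 km


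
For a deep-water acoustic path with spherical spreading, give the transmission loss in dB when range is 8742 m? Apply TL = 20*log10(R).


TL = 20*log10(8742) = 78.83

78.83 dB


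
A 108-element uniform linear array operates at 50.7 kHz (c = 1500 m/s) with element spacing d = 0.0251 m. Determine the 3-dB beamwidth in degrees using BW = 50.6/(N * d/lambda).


0.55 deg


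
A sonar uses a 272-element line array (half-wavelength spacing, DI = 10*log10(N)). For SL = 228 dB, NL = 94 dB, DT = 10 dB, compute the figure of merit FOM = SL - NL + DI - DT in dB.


Step 1: DI = 10*log10(272) = 24.35 dB
Step 2: FOM = SL - NL + DI - DT = 228 - 94 + 24.35 - 10 = 148.35

148.35 dB


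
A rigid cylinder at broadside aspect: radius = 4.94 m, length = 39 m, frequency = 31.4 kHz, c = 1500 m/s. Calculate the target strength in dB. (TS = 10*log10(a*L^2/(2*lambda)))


lambda = 1500/31400 = 0.04777 m
TS = 10*log10(4.94*39^2/(2*0.04777)) = 48.96

48.96 dB


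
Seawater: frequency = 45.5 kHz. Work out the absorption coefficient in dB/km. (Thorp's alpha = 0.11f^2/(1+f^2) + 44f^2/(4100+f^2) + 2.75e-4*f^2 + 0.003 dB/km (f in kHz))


f^2 = 2070.25
alpha = 0.11*2070.25/(1+2070.25) + 44*2070.25/(4100+2070.25) + 2.75e-4*2070.25 + 0.003 = 15.445

15.445 dB/km


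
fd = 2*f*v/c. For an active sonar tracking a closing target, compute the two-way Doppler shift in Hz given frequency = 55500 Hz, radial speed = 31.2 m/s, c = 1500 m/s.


2308.8 Hz


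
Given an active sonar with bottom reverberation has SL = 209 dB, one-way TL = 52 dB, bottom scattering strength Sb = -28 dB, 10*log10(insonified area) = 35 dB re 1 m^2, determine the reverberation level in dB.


RL = SL - 2*TL + Sb + 10*log10(A) = 209 - 2*52 + (-28) + 35 = 112

112 dB


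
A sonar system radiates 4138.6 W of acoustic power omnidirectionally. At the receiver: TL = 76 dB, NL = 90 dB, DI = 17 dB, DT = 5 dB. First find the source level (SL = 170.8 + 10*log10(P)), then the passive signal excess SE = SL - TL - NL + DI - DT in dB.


Step 1: SL = 170.8 + 10*log10(4138.6) = 206.97 dB
Step 2: SE = SL - TL - NL + DI - DT = 206.97 - 76 - 90 + 17 - 5 = 52.97

52.97 dB


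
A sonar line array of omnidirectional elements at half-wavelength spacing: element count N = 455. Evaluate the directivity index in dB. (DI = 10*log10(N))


DI = 10*log10(455) = 26.58

26.58 dB


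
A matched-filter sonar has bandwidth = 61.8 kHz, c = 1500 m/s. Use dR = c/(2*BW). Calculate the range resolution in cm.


1.21 cm


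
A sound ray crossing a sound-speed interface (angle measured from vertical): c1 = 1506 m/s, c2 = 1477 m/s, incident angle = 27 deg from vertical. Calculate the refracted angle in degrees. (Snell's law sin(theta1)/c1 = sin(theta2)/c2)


26.44 deg


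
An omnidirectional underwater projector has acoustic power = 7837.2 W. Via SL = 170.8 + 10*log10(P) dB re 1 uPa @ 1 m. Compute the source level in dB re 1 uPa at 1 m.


SL = 170.8 + 10*log10(7837.2) = 170.8 + 38.94 = 209.74

209.74 dB


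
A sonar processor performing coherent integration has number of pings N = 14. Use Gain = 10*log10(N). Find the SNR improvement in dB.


Gain = 10*log10(14) = 11.46

11.46 dB


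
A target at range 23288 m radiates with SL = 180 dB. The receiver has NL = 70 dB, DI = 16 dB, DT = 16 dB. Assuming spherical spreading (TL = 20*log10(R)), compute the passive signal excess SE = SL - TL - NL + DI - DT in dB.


Step 1: TL = 20*log10(23288) = 87.34 dB
Step 2: SE = 180 - 87.34 - 70 + 16 - 16 = 22.66

22.66 dB


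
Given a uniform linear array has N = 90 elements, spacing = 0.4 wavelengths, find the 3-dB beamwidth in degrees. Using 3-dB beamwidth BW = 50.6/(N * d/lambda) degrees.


BW = 50.6 / (90 * 0.4) = 50.6 / 36.0 = 1.41

1.41 deg


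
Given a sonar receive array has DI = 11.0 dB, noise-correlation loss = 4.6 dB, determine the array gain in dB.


AG = DI - L_corr = 11.0 - 4.6 = 6.4

6.4 dB


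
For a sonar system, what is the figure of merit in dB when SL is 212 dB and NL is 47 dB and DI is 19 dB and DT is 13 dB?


171 dB


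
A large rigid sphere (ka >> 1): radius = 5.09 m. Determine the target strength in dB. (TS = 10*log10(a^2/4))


TS = 10*log10(5.09^2 / 4) = 10*log10(6.477025) = 8.11

8.11 dB


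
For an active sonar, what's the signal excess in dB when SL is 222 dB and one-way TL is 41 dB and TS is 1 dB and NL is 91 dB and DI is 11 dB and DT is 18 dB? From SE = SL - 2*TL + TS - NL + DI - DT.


SE = SL - 2*TL + TS - NL + DI - DT = 222 - 2*41 + (1) - 91 + 11 - 18 = 43

43 dB


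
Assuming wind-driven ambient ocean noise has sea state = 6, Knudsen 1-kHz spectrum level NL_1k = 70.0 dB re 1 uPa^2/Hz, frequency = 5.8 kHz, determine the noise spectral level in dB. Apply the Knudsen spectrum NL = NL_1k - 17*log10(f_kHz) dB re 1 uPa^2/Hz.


NL = NL_1k - 17*log10(f_kHz) = 70.0 - 17*log10(5.8) = 70.0 - (12.98) = 57.02

57.02 dB


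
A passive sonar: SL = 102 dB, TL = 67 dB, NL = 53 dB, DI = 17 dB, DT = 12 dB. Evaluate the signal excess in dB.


-13 dB


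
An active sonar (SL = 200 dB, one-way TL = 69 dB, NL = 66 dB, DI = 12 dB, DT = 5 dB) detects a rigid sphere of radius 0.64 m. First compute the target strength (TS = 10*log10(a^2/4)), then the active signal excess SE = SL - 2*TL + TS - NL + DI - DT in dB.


Step 1: TS = 10*log10(0.64^2/4) = -9.9 dB
Step 2: SE = SL - 2*TL + TS - NL + DI - DT = 200 - 2*69 + (-9.9) - 66 + 12 - 5 = -6.9

-6.9 dB


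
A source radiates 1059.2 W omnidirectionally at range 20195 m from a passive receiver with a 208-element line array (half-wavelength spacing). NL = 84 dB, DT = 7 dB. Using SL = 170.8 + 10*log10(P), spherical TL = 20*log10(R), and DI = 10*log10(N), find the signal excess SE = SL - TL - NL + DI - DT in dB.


Step 1: SL = 170.8 + 10*log10(1059.2) = 201.05 dB
Step 2: TL = 20*log10(20195) = 86.1 dB
Step 3: DI = 10*log10(208) = 23.18 dB
Step 4: SE = SL - TL - NL + DI - DT = 201.05 - 86.1 - 84 + 23.18 - 7 = 47.13

47.13 dB


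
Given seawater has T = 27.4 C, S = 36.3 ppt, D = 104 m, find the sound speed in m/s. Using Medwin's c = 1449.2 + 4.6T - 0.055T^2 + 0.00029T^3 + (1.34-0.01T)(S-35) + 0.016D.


c = 1449.2 + 4.6*27.4 - 0.055*27.4^2 + 0.00029*27.4^3 + (1.34 - 0.01*27.4)*(36.3 - 35) + 0.016*104 = 1542.96

1542.96 m/s


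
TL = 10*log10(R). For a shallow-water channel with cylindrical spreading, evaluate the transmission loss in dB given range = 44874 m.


TL = 10*log10(44874) = 46.52

46.52 dB


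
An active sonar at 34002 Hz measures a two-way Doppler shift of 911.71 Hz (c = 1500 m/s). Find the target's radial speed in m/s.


From fd = 2*f*v/c, v = c*fd/(2*f) = 1500 * 911.71 / (2*34002) = 20.11

20.11 m/s


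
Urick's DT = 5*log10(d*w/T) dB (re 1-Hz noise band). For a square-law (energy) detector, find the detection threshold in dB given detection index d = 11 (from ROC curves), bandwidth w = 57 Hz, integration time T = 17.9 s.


DT = 5*log10(d*w/T) = 5*log10(11 * 57 / 17.9) = 5*log10(35.03) = 7.72

7.72 dB


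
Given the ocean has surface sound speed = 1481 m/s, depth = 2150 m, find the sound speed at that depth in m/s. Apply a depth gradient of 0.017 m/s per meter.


1517.55 m/s


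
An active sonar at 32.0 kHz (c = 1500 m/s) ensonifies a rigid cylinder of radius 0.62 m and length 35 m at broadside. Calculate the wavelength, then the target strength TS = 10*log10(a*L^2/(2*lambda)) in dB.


Step 1: lambda = c/f = 1500/32000 = 0.04688 m
Step 2: TS = 10*log10(a*L^2/(2*lambda)) = 10*log10(0.62*35^2/(2*0.04688)) = 39.09

39.09 dB


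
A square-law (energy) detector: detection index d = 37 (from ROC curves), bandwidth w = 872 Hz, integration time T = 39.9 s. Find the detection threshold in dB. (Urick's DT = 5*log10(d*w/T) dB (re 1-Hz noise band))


DT = 5*log10(d*w/T) = 5*log10(37 * 872 / 39.9) = 5*log10(808.62) = 14.54

14.54 dB


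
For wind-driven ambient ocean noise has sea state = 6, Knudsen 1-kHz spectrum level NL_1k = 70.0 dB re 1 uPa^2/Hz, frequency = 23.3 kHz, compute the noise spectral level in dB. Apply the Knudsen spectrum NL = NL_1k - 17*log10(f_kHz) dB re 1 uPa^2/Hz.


NL = NL_1k - 17*log10(f_kHz) = 70.0 - 17*log10(23.3) = 70.0 - (23.25) = 46.75

46.75 dB


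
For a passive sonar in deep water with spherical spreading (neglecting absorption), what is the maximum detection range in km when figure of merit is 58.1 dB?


At max range FOM = TL, so 20*log10(R) = 58.1
R = 10^(58.1/20) = 803.53 m = 0.8 km

0.8 km


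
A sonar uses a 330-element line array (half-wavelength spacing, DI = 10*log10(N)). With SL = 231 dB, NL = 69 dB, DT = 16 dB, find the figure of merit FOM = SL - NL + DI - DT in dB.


Step 1: DI = 10*log10(330) = 25.19 dB
Step 2: FOM = SL - NL + DI - DT = 231 - 69 + 25.19 - 16 = 171.19

171.19 dB


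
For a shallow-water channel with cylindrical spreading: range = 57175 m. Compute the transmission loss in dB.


TL = 10*log10(57175) = 47.57

47.57 dB


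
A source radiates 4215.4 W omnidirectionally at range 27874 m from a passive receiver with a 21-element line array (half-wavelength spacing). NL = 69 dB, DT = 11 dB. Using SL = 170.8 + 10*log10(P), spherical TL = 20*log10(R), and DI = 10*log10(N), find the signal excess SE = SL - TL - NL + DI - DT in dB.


Step 1: SL = 170.8 + 10*log10(4215.4) = 207.05 dB
Step 2: TL = 20*log10(27874) = 88.9 dB
Step 3: DI = 10*log10(21) = 13.22 dB
Step 4: SE = SL - TL - NL + DI - DT = 207.05 - 88.9 - 69 + 13.22 - 11 = 51.37

51.37 dB


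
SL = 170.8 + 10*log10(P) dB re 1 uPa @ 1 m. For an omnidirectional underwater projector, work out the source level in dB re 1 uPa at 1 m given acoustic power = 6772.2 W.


SL = 170.8 + 10*log10(6772.2) = 170.8 + 38.31 = 209.11

209.11 dB


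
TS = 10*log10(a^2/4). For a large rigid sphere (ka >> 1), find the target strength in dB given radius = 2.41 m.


TS = 10*log10(2.41^2 / 4) = 10*log10(1.452025) = 1.62

1.62 dB


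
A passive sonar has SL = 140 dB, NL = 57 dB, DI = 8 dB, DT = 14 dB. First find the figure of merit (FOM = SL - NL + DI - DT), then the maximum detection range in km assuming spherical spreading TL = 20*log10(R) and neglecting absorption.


Step 1: FOM = SL - NL + DI - DT = 140 - 57 + 8 - 14 = 77 dB
Step 2: at max range FOM = TL = 20*log10(R), so R = 10^(77/20) = 7079.46 m = 7.08 km

7.08 km


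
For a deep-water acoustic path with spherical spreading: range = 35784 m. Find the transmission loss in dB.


91.07 dB


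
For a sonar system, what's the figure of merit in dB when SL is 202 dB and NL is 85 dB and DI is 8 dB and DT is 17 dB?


108 dB


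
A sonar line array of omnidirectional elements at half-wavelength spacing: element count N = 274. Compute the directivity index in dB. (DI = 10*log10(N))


DI = 10*log10(274) = 24.38

24.38 dB


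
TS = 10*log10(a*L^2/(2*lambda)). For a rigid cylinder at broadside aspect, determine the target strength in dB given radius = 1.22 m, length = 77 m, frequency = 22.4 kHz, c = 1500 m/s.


lambda = 1500/22400 = 0.06696 m
TS = 10*log10(1.22*77^2/(2*0.06696)) = 47.32

47.32 dB


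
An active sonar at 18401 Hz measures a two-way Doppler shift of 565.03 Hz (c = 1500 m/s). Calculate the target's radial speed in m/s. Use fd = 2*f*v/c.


From fd = 2*f*v/c, v = c*fd/(2*f) = 1500 * 565.03 / (2*18401) = 23.03

23.03 m/s


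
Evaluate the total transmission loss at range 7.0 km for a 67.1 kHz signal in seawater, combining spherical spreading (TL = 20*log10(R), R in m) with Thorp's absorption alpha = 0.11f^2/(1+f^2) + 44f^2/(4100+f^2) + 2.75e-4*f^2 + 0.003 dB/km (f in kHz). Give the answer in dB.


Step 1 (Thorp): alpha = 0.11*4502.41/(1+4502.41) + 44*4502.41/(4100+4502.41) + 2.75e-4*4502.41 + 0.003 = 24.3803 dB/km
Step 2: TL_spread = 20*log10(7000) = 76.9 dB
Step 3: TL_abs = alpha*R = 24.3803 * 7.0 = 170.66 dB
Step 4: TL_total = 76.9 + 170.66 = 247.56

247.56 dB


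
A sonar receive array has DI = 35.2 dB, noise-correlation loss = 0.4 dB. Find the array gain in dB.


AG = DI - L_corr = 35.2 - 0.4 = 34.8

34.8 dB


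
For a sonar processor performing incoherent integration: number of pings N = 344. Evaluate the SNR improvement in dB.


12.68 dB


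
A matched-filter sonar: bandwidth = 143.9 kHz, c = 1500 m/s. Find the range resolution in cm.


dR = c/(2*BW) = 1500 / (2 * 143.9e3) = 0.0052 m = 0.52 cm

0.52 cm


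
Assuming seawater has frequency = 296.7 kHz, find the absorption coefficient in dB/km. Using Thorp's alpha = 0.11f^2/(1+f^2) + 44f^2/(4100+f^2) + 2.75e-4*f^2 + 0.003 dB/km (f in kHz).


66.363 dB/km


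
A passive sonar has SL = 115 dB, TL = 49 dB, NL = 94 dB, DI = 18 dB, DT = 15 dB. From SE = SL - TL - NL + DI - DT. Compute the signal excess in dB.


SE = SL - TL - NL + DI - DT = 115 - 49 - 94 + 18 - 15 = -25

-25 dB


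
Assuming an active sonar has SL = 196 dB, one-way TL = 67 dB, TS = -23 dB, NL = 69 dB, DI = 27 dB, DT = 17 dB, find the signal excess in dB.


SE = SL - 2*TL + TS - NL + DI - DT = 196 - 2*67 + (-23) - 69 + 27 - 17 = -20

-20 dB


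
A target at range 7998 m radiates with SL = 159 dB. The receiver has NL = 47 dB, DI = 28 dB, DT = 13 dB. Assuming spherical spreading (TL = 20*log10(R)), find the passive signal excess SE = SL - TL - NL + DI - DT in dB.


Step 1: TL = 20*log10(7998) = 78.06 dB
Step 2: SE = 159 - 78.06 - 47 + 28 - 13 = 48.94

48.94 dB


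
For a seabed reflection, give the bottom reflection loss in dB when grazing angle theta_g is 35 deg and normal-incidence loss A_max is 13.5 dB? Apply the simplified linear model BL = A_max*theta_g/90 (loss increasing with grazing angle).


BL = A_max * theta_g / 90 = 13.5 * 35 / 90 = 5.25

5.25 dB


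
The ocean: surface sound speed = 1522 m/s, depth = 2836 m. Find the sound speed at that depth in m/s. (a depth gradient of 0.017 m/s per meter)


c = 1522 + 0.017 * 2836 = 1570.212

1570.212 m/s


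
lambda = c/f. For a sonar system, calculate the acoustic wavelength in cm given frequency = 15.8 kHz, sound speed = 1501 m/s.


9.5 cm


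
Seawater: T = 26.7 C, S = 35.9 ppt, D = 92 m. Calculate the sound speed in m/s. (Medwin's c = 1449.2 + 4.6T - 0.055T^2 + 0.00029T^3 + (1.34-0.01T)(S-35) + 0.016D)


c = 1449.2 + 4.6*26.7 - 0.055*26.7^2 + 0.00029*26.7^3 + (1.34 - 0.01*26.7)*(35.9 - 35) + 0.016*92 = 1540.77

1540.77 m/s


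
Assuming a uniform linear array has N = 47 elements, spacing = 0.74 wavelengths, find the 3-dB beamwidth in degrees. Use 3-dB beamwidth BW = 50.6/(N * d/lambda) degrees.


1.45 deg


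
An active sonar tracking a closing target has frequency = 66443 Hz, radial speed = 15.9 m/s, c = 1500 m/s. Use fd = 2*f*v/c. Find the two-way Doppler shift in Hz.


fd = 2*f*v/c = 2 * 66443 * 15.9 / 1500 = 1408.59

1408.59 Hz


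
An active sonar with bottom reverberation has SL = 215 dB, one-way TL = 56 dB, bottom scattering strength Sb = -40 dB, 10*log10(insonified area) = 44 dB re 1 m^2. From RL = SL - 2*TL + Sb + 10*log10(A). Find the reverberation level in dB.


107 dB


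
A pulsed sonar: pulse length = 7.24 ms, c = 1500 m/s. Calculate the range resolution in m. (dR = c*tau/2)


dR = c*tau/2 = 1500 * 7.24e-3 / 2 = 5.43

5.43 m


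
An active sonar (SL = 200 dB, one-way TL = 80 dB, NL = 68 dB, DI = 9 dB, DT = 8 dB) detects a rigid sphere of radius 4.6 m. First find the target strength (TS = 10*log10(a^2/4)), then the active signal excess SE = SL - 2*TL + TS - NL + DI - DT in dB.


Step 1: TS = 10*log10(4.6^2/4) = 7.23 dB
Step 2: SE = SL - 2*TL + TS - NL + DI - DT = 200 - 2*80 + (7.23) - 68 + 9 - 8 = -19.77

-19.77 dB


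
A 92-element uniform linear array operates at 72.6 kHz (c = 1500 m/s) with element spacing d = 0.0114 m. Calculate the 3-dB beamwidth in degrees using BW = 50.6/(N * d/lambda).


Step 1: lambda = 1500/72600 = 0.02066 m
Step 2: d/lambda = 0.0114/0.02066 = 0.5518
Step 3: BW = 50.6/(N * d/lambda) = 50.6/(92 * 0.5518) = 1.0

1.0 deg


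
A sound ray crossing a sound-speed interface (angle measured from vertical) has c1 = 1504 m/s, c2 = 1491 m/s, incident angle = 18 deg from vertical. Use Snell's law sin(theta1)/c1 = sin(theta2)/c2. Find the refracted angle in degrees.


17.84 deg


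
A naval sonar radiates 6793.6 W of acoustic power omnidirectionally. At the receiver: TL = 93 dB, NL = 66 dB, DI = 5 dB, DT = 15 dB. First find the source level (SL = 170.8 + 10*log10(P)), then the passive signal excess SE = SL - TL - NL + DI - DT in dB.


Step 1: SL = 170.8 + 10*log10(6793.6) = 209.12 dB
Step 2: SE = SL - TL - NL + DI - DT = 209.12 - 93 - 66 + 5 - 15 = 40.12

40.12 dB


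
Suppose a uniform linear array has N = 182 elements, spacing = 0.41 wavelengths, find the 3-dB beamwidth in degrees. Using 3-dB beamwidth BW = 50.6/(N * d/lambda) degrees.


0.68 deg


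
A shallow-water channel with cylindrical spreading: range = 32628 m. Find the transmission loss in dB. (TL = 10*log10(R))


45.14 dB


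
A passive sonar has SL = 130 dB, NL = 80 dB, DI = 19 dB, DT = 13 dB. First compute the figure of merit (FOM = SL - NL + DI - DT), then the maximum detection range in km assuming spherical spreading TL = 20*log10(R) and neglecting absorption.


Step 1: FOM = SL - NL + DI - DT = 130 - 80 + 19 - 13 = 56 dB
Step 2: at max range FOM = TL = 20*log10(R), so R = 10^(56/20) = 630.96 m = 0.63 km

0.63 km


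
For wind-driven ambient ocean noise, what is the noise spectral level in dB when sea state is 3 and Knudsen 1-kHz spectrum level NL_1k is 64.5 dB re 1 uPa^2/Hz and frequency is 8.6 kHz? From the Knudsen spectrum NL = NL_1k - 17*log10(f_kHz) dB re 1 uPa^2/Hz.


NL = NL_1k - 17*log10(f_kHz) = 64.5 - 17*log10(8.6) = 64.5 - (15.89) = 48.61

48.61 dB


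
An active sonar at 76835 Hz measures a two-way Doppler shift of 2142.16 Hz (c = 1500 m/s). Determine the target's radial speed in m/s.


20.91 m/s


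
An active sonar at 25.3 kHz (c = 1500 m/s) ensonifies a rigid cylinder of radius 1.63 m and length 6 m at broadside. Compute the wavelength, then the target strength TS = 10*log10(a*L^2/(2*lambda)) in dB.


Step 1: lambda = c/f = 1500/25300 = 0.05929 m
Step 2: TS = 10*log10(a*L^2/(2*lambda)) = 10*log10(1.63*6^2/(2*0.05929)) = 26.94

26.94 dB


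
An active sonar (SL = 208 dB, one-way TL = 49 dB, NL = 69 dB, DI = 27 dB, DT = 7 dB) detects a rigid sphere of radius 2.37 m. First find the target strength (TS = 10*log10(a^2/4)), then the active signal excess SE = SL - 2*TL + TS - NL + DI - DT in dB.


Step 1: TS = 10*log10(2.37^2/4) = 1.47 dB
Step 2: SE = SL - 2*TL + TS - NL + DI - DT = 208 - 2*49 + (1.47) - 69 + 27 - 7 = 62.47

62.47 dB


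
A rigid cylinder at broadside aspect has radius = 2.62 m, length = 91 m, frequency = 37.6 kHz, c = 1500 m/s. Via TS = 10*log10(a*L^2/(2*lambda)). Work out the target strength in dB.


lambda = 1500/37600 = 0.03989 m
TS = 10*log10(2.62*91^2/(2*0.03989)) = 54.34

54.34 dB


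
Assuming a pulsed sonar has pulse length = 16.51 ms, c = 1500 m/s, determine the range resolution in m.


dR = c*tau/2 = 1500 * 16.51e-3 / 2 = 12.3825

12.3825 m


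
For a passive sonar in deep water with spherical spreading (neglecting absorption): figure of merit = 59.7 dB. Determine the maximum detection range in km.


At max range FOM = TL, so 20*log10(R) = 59.7
R = 10^(59.7/20) = 966.05 m = 0.97 km

0.97 km


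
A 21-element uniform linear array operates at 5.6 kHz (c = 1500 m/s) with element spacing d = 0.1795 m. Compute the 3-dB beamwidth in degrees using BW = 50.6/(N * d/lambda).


Step 1: lambda = 1500/5600 = 0.26786 m
Step 2: d/lambda = 0.1795/0.26786 = 0.6701
Step 3: BW = 50.6/(N * d/lambda) = 50.6/(21 * 0.6701) = 3.6

3.6 deg


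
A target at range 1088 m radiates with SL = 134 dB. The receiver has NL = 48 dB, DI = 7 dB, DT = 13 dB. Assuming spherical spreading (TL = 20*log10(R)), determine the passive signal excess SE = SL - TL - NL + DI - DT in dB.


Step 1: TL = 20*log10(1088) = 60.73 dB
Step 2: SE = 134 - 60.73 - 48 + 7 - 13 = 19.27

19.27 dB


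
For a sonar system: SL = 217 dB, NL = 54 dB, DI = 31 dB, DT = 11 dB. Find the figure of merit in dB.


183 dB


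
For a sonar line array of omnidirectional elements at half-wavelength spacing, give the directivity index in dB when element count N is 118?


20.72 dB


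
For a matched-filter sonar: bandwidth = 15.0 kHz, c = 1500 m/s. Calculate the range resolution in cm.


5.0 cm


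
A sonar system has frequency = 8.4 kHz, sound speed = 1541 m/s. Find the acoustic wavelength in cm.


lambda = c/f = 1541 / 8400 = 0.1835 m = 18.35 cm

18.35 cm


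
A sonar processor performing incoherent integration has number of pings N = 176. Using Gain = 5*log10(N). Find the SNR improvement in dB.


Gain = 5*log10(176) = 11.23

11.23 dB


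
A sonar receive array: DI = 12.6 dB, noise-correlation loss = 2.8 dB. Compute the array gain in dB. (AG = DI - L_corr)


9.8 dB


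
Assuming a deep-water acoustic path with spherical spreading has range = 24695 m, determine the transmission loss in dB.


TL = 20*log10(24695) = 87.85

87.85 dB


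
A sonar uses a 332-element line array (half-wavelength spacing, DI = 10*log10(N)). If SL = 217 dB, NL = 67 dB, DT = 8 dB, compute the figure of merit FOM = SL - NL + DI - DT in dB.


Step 1: DI = 10*log10(332) = 25.21 dB
Step 2: FOM = SL - NL + DI - DT = 217 - 67 + 25.21 - 8 = 167.21

167.21 dB


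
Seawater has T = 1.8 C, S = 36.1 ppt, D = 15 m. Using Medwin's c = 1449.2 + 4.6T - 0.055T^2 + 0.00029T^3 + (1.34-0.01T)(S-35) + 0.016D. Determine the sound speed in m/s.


c = 1449.2 + 4.6*1.8 - 0.055*1.8^2 + 0.00029*1.8^3 + (1.34 - 0.01*1.8)*(36.1 - 35) + 0.016*15 = 1459.0

1459.0 m/s


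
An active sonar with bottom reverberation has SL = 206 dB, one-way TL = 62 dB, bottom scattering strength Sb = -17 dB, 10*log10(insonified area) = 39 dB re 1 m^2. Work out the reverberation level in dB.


104 dB


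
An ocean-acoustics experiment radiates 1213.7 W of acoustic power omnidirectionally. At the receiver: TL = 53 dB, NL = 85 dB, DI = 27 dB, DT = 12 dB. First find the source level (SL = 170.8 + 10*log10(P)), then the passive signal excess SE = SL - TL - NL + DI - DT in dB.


Step 1: SL = 170.8 + 10*log10(1213.7) = 201.64 dB
Step 2: SE = SL - TL - NL + DI - DT = 201.64 - 53 - 85 + 27 - 12 = 78.64

78.64 dB


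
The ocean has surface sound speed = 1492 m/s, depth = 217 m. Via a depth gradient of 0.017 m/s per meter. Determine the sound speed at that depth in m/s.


1495.689 m/s


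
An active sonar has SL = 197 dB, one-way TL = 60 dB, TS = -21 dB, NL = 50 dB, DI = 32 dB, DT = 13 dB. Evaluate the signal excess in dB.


SE = SL - 2*TL + TS - NL + DI - DT = 197 - 2*60 + (-21) - 50 + 32 - 13 = 25

25 dB


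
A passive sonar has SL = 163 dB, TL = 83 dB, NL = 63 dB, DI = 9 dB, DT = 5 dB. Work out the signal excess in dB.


21 dB


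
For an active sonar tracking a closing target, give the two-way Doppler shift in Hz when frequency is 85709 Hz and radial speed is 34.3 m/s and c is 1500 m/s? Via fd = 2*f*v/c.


fd = 2*f*v/c = 2 * 85709 * 34.3 / 1500 = 3919.76

3919.76 Hz


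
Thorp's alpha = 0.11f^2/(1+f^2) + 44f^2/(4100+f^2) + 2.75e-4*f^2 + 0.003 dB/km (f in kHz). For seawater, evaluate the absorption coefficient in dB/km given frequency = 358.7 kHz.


f^2 = 128665.69
alpha = 0.11*128665.69/(1+128665.69) + 44*128665.69/(4100+128665.69) + 2.75e-4*128665.69 + 0.003 = 78.137

78.137 dB/km


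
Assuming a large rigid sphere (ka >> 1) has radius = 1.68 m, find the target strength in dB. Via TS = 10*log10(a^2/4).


TS = 10*log10(1.68^2 / 4) = 10*log10(0.7056) = -1.51

-1.51 dB


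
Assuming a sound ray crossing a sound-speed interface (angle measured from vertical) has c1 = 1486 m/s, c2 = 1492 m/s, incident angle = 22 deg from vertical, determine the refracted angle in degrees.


sin(theta2) = (c2/c1)*sin(theta1) = (1492/1486)*sin(22 deg) = 0.37612
theta2 = arcsin(0.37612) = 22.09

22.09 deg


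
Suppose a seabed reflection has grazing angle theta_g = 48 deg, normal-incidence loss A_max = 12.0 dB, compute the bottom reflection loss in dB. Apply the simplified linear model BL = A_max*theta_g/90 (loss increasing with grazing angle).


BL = A_max * theta_g / 90 = 12.0 * 48 / 90 = 6.4

6.4 dB


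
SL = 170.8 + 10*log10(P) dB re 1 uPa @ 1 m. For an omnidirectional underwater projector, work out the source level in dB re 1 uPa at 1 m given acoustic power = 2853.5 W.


SL = 170.8 + 10*log10(2853.5) = 170.8 + 34.55 = 205.35

205.35 dB


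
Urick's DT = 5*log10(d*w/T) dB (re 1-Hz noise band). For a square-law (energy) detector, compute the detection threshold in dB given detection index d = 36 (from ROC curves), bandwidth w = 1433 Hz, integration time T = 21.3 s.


DT = 5*log10(d*w/T) = 5*log10(36 * 1433 / 21.3) = 5*log10(2421.97) = 16.92

16.92 dB


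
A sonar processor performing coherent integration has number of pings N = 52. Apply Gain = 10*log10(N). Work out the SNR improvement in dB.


17.16 dB


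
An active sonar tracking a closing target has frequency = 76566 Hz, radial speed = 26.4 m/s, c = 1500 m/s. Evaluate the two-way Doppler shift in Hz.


fd = 2*f*v/c = 2 * 76566 * 26.4 / 1500 = 2695.12

2695.12 Hz


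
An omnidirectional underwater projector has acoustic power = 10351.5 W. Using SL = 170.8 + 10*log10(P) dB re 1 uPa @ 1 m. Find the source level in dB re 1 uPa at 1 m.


SL = 170.8 + 10*log10(10351.5) = 170.8 + 40.15 = 210.95

210.95 dB


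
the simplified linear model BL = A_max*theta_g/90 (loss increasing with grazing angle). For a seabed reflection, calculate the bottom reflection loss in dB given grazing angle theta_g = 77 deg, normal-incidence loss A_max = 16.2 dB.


BL = A_max * theta_g / 90 = 16.2 * 77 / 90 = 13.86

13.86 dB


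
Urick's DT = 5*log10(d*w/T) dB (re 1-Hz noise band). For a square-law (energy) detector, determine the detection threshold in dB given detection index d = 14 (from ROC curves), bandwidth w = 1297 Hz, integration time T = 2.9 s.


18.98 dB


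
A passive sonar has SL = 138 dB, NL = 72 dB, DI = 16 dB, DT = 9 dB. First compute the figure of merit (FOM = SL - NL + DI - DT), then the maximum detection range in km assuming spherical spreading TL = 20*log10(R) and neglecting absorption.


Step 1: FOM = SL - NL + DI - DT = 138 - 72 + 16 - 9 = 73 dB
Step 2: at max range FOM = TL = 20*log10(R), so R = 10^(73/20) = 4466.84 m = 4.47 km

4.47 km


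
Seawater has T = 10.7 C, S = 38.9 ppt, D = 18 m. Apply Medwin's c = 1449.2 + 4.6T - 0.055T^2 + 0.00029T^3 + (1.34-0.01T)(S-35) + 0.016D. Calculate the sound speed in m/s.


1497.58 m/s


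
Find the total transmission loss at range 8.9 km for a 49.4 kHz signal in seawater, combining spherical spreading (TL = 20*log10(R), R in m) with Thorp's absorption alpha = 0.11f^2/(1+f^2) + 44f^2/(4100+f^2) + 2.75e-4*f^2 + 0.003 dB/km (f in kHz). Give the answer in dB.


Step 1 (Thorp): alpha = 0.11*2440.36/(1+2440.36) + 44*2440.36/(4100+2440.36) + 2.75e-4*2440.36 + 0.003 = 17.2015 dB/km
Step 2: TL_spread = 20*log10(8900) = 78.99 dB
Step 3: TL_abs = alpha*R = 17.2015 * 8.9 = 153.09 dB
Step 4: TL_total = 78.99 + 153.09 = 232.08

232.08 dB


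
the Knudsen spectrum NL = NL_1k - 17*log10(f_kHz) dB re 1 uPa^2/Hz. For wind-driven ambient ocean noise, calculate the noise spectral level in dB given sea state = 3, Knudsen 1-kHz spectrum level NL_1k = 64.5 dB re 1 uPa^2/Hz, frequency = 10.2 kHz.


47.35 dB


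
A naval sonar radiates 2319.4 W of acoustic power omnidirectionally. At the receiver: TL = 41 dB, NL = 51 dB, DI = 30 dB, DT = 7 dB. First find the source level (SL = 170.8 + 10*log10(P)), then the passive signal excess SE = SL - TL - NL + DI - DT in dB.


Step 1: SL = 170.8 + 10*log10(2319.4) = 204.45 dB
Step 2: SE = SL - TL - NL + DI - DT = 204.45 - 41 - 51 + 30 - 7 = 135.45

135.45 dB


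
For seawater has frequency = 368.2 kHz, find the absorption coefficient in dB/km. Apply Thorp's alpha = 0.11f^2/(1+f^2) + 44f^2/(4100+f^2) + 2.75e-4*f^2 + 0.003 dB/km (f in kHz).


f^2 = 135571.24
alpha = 0.11*135571.24/(1+135571.24) + 44*135571.24/(4100+135571.24) + 2.75e-4*135571.24 + 0.003 = 80.103

80.103 dB/km


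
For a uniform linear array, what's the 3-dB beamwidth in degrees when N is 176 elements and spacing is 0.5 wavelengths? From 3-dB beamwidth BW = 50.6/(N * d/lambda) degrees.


BW = 50.6 / (176 * 0.5) = 50.6 / 88.0 = 0.58

0.58 deg


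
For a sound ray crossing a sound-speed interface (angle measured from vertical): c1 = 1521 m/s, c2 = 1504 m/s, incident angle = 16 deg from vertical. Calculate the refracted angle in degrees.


15.82 deg


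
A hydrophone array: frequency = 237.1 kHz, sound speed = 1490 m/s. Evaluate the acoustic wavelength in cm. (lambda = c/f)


0.63 cm


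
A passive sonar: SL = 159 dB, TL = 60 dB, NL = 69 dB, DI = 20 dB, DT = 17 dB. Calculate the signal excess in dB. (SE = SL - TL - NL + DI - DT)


SE = SL - TL - NL + DI - DT = 159 - 60 - 69 + 20 - 17 = 33

33 dB


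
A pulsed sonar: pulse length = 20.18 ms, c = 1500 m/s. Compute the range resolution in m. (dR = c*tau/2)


15.135 m


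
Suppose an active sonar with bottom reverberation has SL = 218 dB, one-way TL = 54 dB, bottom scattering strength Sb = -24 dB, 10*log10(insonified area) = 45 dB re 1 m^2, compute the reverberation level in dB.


RL = SL - 2*TL + Sb + 10*log10(A) = 218 - 2*54 + (-24) + 45 = 131

131 dB


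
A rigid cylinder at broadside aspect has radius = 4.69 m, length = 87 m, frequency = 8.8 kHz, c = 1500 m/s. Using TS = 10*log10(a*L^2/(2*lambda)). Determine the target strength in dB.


50.18 dB


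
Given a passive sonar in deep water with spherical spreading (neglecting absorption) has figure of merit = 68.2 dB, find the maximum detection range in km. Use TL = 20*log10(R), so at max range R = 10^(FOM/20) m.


At max range FOM = TL, so 20*log10(R) = 68.2
R = 10^(68.2/20) = 2570.4 m = 2.57 km

2.57 km


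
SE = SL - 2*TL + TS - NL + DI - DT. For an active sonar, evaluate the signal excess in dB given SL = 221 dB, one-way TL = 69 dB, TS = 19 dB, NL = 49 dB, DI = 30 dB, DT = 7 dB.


SE = SL - 2*TL + TS - NL + DI - DT = 221 - 2*69 + (19) - 49 + 30 - 7 = 76

76 dB


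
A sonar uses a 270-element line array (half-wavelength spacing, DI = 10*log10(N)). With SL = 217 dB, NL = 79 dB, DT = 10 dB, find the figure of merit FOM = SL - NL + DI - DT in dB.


Step 1: DI = 10*log10(270) = 24.31 dB
Step 2: FOM = SL - NL + DI - DT = 217 - 79 + 24.31 - 10 = 152.31

152.31 dB


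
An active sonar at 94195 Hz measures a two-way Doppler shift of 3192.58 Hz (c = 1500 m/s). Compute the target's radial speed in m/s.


From fd = 2*f*v/c, v = c*fd/(2*f) = 1500 * 3192.58 / (2*94195) = 25.42

25.42 m/s


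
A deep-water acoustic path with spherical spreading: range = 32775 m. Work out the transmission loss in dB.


90.31 dB


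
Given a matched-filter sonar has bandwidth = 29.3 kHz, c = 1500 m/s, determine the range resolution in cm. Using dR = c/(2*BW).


dR = c/(2*BW) = 1500 / (2 * 29.3e3) = 0.0256 m = 2.56 cm

2.56 cm


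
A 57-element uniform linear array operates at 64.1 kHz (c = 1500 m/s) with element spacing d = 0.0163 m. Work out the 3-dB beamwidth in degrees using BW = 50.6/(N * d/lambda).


1.27 deg


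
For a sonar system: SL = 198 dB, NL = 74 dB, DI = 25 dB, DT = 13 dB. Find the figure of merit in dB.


FOM = SL - NL + DI - DT = 198 - 74 + 25 - 13 = 136

136 dB


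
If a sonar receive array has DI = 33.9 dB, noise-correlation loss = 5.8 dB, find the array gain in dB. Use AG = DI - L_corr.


AG = DI - L_corr = 33.9 - 5.8 = 28.1

28.1 dB


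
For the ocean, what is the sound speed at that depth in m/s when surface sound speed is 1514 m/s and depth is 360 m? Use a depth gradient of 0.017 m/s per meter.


c = 1514 + 0.017 * 360 = 1520.12

1520.12 m/s


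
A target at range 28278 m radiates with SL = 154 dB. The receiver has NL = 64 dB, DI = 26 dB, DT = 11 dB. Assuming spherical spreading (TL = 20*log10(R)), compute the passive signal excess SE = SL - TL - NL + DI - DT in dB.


Step 1: TL = 20*log10(28278) = 89.03 dB
Step 2: SE = 154 - 89.03 - 64 + 26 - 11 = 15.97

15.97 dB


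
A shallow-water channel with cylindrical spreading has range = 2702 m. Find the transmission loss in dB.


34.32 dB


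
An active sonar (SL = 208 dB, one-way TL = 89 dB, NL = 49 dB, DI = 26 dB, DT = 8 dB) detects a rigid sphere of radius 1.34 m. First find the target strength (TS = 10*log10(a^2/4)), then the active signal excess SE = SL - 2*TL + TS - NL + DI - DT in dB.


Step 1: TS = 10*log10(1.34^2/4) = -3.48 dB
Step 2: SE = SL - 2*TL + TS - NL + DI - DT = 208 - 2*89 + (-3.48) - 49 + 26 - 8 = -4.48

-4.48 dB


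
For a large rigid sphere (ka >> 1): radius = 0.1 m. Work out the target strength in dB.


TS = 10*log10(0.1^2 / 4) = 10*log10(0.0025) = -26.02

-26.02 dB


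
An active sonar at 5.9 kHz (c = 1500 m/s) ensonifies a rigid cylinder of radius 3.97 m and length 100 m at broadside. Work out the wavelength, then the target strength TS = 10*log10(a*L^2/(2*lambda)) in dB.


Step 1: lambda = c/f = 1500/5900 = 0.25424 m
Step 2: TS = 10*log10(a*L^2/(2*lambda)) = 10*log10(3.97*100^2/(2*0.25424)) = 48.93

48.93 dB


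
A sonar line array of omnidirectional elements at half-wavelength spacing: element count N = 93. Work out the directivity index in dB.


DI = 10*log10(93) = 19.68

19.68 dB


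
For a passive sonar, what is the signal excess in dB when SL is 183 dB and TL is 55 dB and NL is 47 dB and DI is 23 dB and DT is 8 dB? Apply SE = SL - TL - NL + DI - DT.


96 dB


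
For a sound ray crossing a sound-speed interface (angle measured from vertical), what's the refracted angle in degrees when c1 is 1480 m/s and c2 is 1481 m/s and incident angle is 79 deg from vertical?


79.2 deg


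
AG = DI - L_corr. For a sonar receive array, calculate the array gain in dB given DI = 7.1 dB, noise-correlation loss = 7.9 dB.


AG = DI - L_corr = 7.1 - 7.9 = -0.8

-0.8 dB


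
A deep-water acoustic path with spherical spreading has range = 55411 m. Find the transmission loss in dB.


TL = 20*log10(55411) = 94.87

94.87 dB


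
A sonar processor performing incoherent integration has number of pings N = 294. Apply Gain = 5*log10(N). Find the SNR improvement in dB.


12.34 dB


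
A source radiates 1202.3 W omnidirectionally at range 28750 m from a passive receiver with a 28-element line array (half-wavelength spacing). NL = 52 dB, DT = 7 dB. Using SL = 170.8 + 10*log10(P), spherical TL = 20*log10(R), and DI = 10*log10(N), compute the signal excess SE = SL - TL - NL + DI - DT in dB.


Step 1: SL = 170.8 + 10*log10(1202.3) = 201.6 dB
Step 2: TL = 20*log10(28750) = 89.17 dB
Step 3: DI = 10*log10(28) = 14.47 dB
Step 4: SE = SL - TL - NL + DI - DT = 201.6 - 89.17 - 52 + 14.47 - 7 = 67.9

67.9 dB


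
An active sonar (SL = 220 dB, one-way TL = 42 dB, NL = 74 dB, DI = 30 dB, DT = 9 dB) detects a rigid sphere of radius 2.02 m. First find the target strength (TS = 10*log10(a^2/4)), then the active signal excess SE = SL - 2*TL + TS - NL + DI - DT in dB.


Step 1: TS = 10*log10(2.02^2/4) = 0.09 dB
Step 2: SE = SL - 2*TL + TS - NL + DI - DT = 220 - 2*42 + (0.09) - 74 + 30 - 9 = 83.09

83.09 dB


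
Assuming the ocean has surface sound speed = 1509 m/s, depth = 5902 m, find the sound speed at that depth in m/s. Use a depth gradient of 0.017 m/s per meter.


1609.334 m/s


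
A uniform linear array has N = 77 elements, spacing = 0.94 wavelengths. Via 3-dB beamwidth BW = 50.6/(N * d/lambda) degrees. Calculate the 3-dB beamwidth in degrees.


BW = 50.6 / (77 * 0.94) = 50.6 / 72.38 = 0.7

0.7 deg


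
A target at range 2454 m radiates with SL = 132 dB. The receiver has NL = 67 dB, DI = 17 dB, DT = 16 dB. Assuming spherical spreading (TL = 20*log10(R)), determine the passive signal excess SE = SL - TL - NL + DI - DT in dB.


Step 1: TL = 20*log10(2454) = 67.8 dB
Step 2: SE = 132 - 67.8 - 67 + 17 - 16 = -1.8

-1.8 dB


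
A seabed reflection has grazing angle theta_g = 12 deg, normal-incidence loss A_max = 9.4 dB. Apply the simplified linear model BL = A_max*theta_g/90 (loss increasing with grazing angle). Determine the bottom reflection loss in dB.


BL = A_max * theta_g / 90 = 9.4 * 12 / 90 = 1.25

1.25 dB


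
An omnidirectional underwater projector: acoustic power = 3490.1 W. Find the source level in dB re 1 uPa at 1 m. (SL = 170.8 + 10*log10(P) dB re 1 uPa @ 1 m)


SL = 170.8 + 10*log10(3490.1) = 170.8 + 35.43 = 206.23

206.23 dB


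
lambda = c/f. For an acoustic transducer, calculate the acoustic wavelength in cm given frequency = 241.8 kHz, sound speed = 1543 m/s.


lambda = c/f = 1543 / 241800 = 0.0064 m = 0.64 cm

0.64 cm


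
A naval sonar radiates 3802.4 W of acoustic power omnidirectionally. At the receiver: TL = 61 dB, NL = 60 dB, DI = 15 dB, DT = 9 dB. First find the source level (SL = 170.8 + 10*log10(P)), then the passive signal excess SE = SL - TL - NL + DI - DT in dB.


Step 1: SL = 170.8 + 10*log10(3802.4) = 206.6 dB
Step 2: SE = SL - TL - NL + DI - DT = 206.6 - 61 - 60 + 15 - 9 = 91.6

91.6 dB


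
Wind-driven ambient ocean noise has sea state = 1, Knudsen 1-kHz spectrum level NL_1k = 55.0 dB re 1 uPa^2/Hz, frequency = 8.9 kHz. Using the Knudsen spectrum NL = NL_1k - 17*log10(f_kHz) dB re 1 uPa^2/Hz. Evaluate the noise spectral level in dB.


NL = NL_1k - 17*log10(f_kHz) = 55.0 - 17*log10(8.9) = 55.0 - (16.14) = 38.86

38.86 dB


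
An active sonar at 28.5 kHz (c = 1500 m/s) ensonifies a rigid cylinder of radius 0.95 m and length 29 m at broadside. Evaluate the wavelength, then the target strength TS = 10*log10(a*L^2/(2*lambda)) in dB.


Step 1: lambda = c/f = 1500/28500 = 0.05263 m
Step 2: TS = 10*log10(a*L^2/(2*lambda)) = 10*log10(0.95*29^2/(2*0.05263)) = 38.8

38.8 dB


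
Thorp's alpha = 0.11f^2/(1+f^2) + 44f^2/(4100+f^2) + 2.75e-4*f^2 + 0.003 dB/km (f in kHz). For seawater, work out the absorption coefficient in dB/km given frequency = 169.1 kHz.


f^2 = 28594.81
alpha = 0.11*28594.81/(1+28594.81) + 44*28594.81/(4100+28594.81) + 2.75e-4*28594.81 + 0.003 = 46.459

46.459 dB/km
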